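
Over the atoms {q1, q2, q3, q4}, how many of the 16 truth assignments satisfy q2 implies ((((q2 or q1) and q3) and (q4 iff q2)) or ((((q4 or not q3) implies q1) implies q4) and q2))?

Initial set: {(q2 implies ((((q2 or q1) and q3) and (q4 iff q2)) or ((((q4 or not q3) implies q1) implies q4) and q2)))}.
(q2 implies ((((q2 or q1) and q3) and (q4 iff q2)) or ((((q4 or not q3) implies q1) implies q4) and q2))): β-rule — branch into not q2  //  ((((q2 or q1) and q3) and (q4 iff q2)) or ((((q4 or not q3) implies q1) implies q4) and q2)).
  branch 1 (add not q2):
    ○ open, literals {q2=false}.
  branch 2 (add ((((q2 or q1) and q3) and (q4 iff q2)) or ((((q4 or not q3) implies q1) implies q4) and q2))):
    ((((q2 or q1) and q3) and (q4 iff q2)) or ((((q4 or not q3) implies q1) implies q4) and q2)): β-rule — branch into (((q2 or q1) and q3) and (q4 iff q2))  //  ((((q4 or not q3) implies q1) implies q4) and q2).
      branch 2.1 (add (((q2 or q1) and q3) and (q4 iff q2))):
        (((q2 or q1) and q3) and (q4 iff q2)): α-rule — add ((q2 or q1) and q3), (q4 iff q2).
        ((q2 or q1) and q3): α-rule — add (q2 or q1), q3.
        (q4 iff q2): β-rule — branch into q4, q2  //  not q4, not q2.
          branch 2.1.1 (add q4, q2):
            (q2 or q1): β-rule — branch into q2  //  q1.
              branch 2.1.1.1 (add q2):
                ○ open, literals {q2=true, q3=true, q4=true}.
              branch 2.1.1.2 (add q1):
                ○ open, literals {q1=true, q2=true, q3=true, q4=true}.
          branch 2.1.2 (add not q4, not q2):
            (q2 or q1): β-rule — branch into q2  //  q1.
              branch 2.1.2.1 (add q2):
                × closes — contains both q2 and not q2.
              branch 2.1.2.2 (add q1):
                ○ open, literals {q1=true, q2=false, q3=true, q4=false}.
      branch 2.2 (add ((((q4 or not q3) implies q1) implies q4) and q2)):
        ((((q4 or not q3) implies q1) implies q4) and q2): α-rule — add (((q4 or not q3) implies q1) implies q4), q2.
        (((q4 or not q3) implies q1) implies q4): β-rule — branch into not ((q4 or not q3) implies q1)  //  q4.
          branch 2.2.1 (add not ((q4 or not q3) implies q1)):
            not ((q4 or not q3) implies q1): α-rule — add (q4 or not q3), not q1.
            (q4 or not q3): β-rule — branch into q4  //  not q3.
              branch 2.2.1.1 (add q4):
                ○ open, literals {q1=false, q2=true, q4=true}.
              branch 2.2.1.2 (add not q3):
                ○ open, literals {q1=false, q2=true, q3=false}.
          branch 2.2.2 (add q4):
            ○ open, literals {q2=true, q4=true}.
1 branch closed, 7 open.
Each open branch fixes some atoms; the unmentioned ones are free. Counting distinct full assignments: branch {q2=false} (q1, q3, q4) contributes 8 new; branch {q2=true, q3=true, q4=true} (q1) contributes 2 new; branch {q1=true, q2=true, q3=true, q4=true} (none free) contributes 0 new; branch {q1=true, q2=false, q3=true, q4=false} (none free) contributes 0 new; branch {q1=false, q2=true, q4=true} (q3) contributes 1 new; branch {q1=false, q2=true, q3=false} (q4) contributes 1 new; branch {q2=true, q4=true} (q1, q3) contributes 1 new. Total: 13.

13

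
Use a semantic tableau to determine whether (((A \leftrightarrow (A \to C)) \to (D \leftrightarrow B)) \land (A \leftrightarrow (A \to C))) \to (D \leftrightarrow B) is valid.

Valid

Assume the negation and expand:
Initial set: {\lnot ((((A \leftrightarrow (A \to C)) \to (D \leftrightarrow B)) \land (A \leftrightarrow (A \to C))) \to (D \leftrightarrow B))}.
\lnot ((((A \leftrightarrow (A \to C)) \to (D \leftrightarrow B)) \land (A \leftrightarrow (A \to C))) \to (D \leftrightarrow B)): α-rule — add (((A \leftrightarrow (A \to C)) \to (D \leftrightarrow B)) \land (A \leftrightarrow (A \to C))), \lnot (D \leftrightarrow B).
(((A \leftrightarrow (A \to C)) \to (D \leftrightarrow B)) \land (A \leftrightarrow (A \to C))): α-rule — add ((A \leftrightarrow (A \to C)) \to (D \leftrightarrow B)), (A \leftrightarrow (A \to C)).
\lnot (D \leftrightarrow B): β-rule — branch into D, \lnot B  //  \lnot D, B.
  branch 1 (add D, \lnot B):
    ((A \leftrightarrow (A \to C)) \to (D \leftrightarrow B)): β-rule — branch into \lnot (A \leftrightarrow (A \to C))  //  (D \leftrightarrow B).
      branch 1.1 (add \lnot (A \leftrightarrow (A \to C))):
        (A \leftrightarrow (A \to C)): β-rule — branch into A, (A \to C)  //  \lnot A, \lnot (A \to C).
          branch 1.1.1 (add A, (A \to C)):
            \lnot (A \leftrightarrow (A \to C)): β-rule — branch into A, \lnot (A \to C)  //  \lnot A, (A \to C).
              branch 1.1.1.1 (add A, \lnot (A \to C)):
                \lnot (A \to C): α-rule — add A, \lnot C.
                (A \to C): β-rule — branch into \lnot A  //  C.
                  branch 1.1.1.1.1 (add \lnot A):
                    × closes — contains both A and \lnot A.
                  branch 1.1.1.1.2 (add C):
                    × closes — contains both C and \lnot C.
              branch 1.1.1.2 (add \lnot A, (A \to C)):
                × closes — contains both A and \lnot A.
          branch 1.1.2 (add \lnot A, \lnot (A \to C)):
            \lnot (A \to C): α-rule — add A, \lnot C.
            × closes — contains both A and \lnot A.
      branch 1.2 (add (D \leftrightarrow B)):
        (A \leftrightarrow (A \to C)): β-rule — branch into A, (A \to C)  //  \lnot A, \lnot (A \to C).
          branch 1.2.1 (add A, (A \to C)):
            (D \leftrightarrow B): β-rule — branch into D, B  //  \lnot D, \lnot B.
              branch 1.2.1.1 (add D, B):
                × closes — contains both B and \lnot B.
              branch 1.2.1.2 (add \lnot D, \lnot B):
                × closes — contains both D and \lnot D.
          branch 1.2.2 (add \lnot A, \lnot (A \to C)):
            \lnot (A \to C): α-rule — add A, \lnot C.
            × closes — contains both A and \lnot A.
  branch 2 (add \lnot D, B):
    ((A \leftrightarrow (A \to C)) \to (D \leftrightarrow B)): β-rule — branch into \lnot (A \leftrightarrow (A \to C))  //  (D \leftrightarrow B).
      branch 2.1 (add \lnot (A \leftrightarrow (A \to C))):
        (A \leftrightarrow (A \to C)): β-rule — branch into A, (A \to C)  //  \lnot A, \lnot (A \to C).
          branch 2.1.1 (add A, (A \to C)):
            \lnot (A \leftrightarrow (A \to C)): β-rule — branch into A, \lnot (A \to C)  //  \lnot A, (A \to C).
              branch 2.1.1.1 (add A, \lnot (A \to C)):
                \lnot (A \to C): α-rule — add A, \lnot C.
                (A \to C): β-rule — branch into \lnot A  //  C.
                  branch 2.1.1.1.1 (add \lnot A):
                    × closes — contains both A and \lnot A.
                  branch 2.1.1.1.2 (add C):
                    × closes — contains both C and \lnot C.
              branch 2.1.1.2 (add \lnot A, (A \to C)):
                × closes — contains both A and \lnot A.
          branch 2.1.2 (add \lnot A, \lnot (A \to C)):
            \lnot (A \to C): α-rule — add A, \lnot C.
            × closes — contains both A and \lnot A.
      branch 2.2 (add (D \leftrightarrow B)):
        (A \leftrightarrow (A \to C)): β-rule — branch into A, (A \to C)  //  \lnot A, \lnot (A \to C).
          branch 2.2.1 (add A, (A \to C)):
            (D \leftrightarrow B): β-rule — branch into D, B  //  \lnot D, \lnot B.
              branch 2.2.1.1 (add D, B):
                × closes — contains both D and \lnot D.
              branch 2.2.1.2 (add \lnot D, \lnot B):
                × closes — contains both B and \lnot B.
          branch 2.2.2 (add \lnot A, \lnot (A \to C)):
            \lnot (A \to C): α-rule — add A, \lnot C.
            × closes — contains both A and \lnot A.
All 14 branches close.
Every branch closed, so the negation is unsatisfiable and the formula is valid.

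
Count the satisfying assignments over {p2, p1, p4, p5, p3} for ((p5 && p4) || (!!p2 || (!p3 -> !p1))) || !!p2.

29

Initial set: {(((p5 && p4) || (!!p2 || (!p3 -> !p1))) || !!p2)}.
(((p5 && p4) || (!!p2 || (!p3 -> !p1))) || !!p2): β-rule — branch into ((p5 && p4) || (!!p2 || (!p3 -> !p1)))  //  !!p2.
  branch 1 (add ((p5 && p4) || (!!p2 || (!p3 -> !p1)))):
    ((p5 && p4) || (!!p2 || (!p3 -> !p1))): β-rule — branch into (p5 && p4)  //  (!!p2 || (!p3 -> !p1)).
      branch 1.1 (add (p5 && p4)):
        (p5 && p4): α-rule — add p5, p4.
        ○ open, literals {p4=1, p5=1}.
      branch 1.2 (add (!!p2 || (!p3 -> !p1))):
        (!!p2 || (!p3 -> !p1)): β-rule — branch into !!p2  //  (!p3 -> !p1).
          branch 1.2.1 (add !!p2):
            !!p2: drop double negation, giving p2.
            ○ open, literals {p2=1}.
          branch 1.2.2 (add (!p3 -> !p1)):
            (!p3 -> !p1): β-rule — branch into !!p3  //  !p1.
              branch 1.2.2.1 (add !!p3):
                ○ open, literals {p3=1}.
              branch 1.2.2.2 (add !p1):
                ○ open, literals {p1=0}.
  branch 2 (add !!p2):
    !!p2: drop double negation, giving p2.
    ○ open, literals {p2=1}.
0 branches closed, 5 open.
Each open branch fixes some atoms; the unmentioned ones are free. Counting distinct full assignments: branch {p4=1, p5=1} (p2, p1, p3) contributes 8 new; branch {p2=1} (p1, p4, p5, p3) contributes 12 new; branch {p3=1} (p2, p1, p4, p5) contributes 6 new; branch {p1=0} (p2, p4, p5, p3) contributes 3 new; branch {p2=1} (p1, p4, p5, p3) contributes 0 new. Total: 29.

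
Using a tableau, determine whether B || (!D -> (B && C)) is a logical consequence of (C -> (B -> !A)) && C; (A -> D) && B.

Initial set: {T ((C -> (B -> !A)) && C); T ((A -> D) && B); F (B || (!D -> (B && C)))}.
T ((C -> (B -> !A)) && C): α-rule — add T (C -> (B -> !A)), T C.
T ((A -> D) && B): α-rule — add T (A -> D), T B.
F (B || (!D -> (B && C))): α-rule — add F B, F (!D -> (B && C)).
× closes — contains both B and !B.
All 1 branch closes.
Every branch closed, so the premises entail the conclusion.

Yes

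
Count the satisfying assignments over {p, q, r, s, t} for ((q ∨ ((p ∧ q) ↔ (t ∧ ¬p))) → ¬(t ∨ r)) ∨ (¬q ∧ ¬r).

Initial set: {(((q ∨ ((p ∧ q) ↔ (t ∧ ¬p))) → ¬(t ∨ r)) ∨ (¬q ∧ ¬r))}.
(((q ∨ ((p ∧ q) ↔ (t ∧ ¬p))) → ¬(t ∨ r)) ∨ (¬q ∧ ¬r)): β-rule — branch into ((q ∨ ((p ∧ q) ↔ (t ∧ ¬p))) → ¬(t ∨ r))  //  (¬q ∧ ¬r).
  branch 1 (add ((q ∨ ((p ∧ q) ↔ (t ∧ ¬p))) → ¬(t ∨ r))):
    ((q ∨ ((p ∧ q) ↔ (t ∧ ¬p))) → ¬(t ∨ r)): β-rule — branch into ¬(q ∨ ((p ∧ q) ↔ (t ∧ ¬p)))  //  ¬(t ∨ r).
      branch 1.1 (add ¬(q ∨ ((p ∧ q) ↔ (t ∧ ¬p)))):
        ¬(q ∨ ((p ∧ q) ↔ (t ∧ ¬p))): α-rule — add ¬q, ¬((p ∧ q) ↔ (t ∧ ¬p)).
        ¬((p ∧ q) ↔ (t ∧ ¬p)): β-rule — branch into (p ∧ q), ¬(t ∧ ¬p)  //  ¬(p ∧ q), (t ∧ ¬p).
          branch 1.1.1 (add (p ∧ q), ¬(t ∧ ¬p)):
            (p ∧ q): α-rule — add p, q.
            × closes — contains both q and ¬q.
          branch 1.1.2 (add ¬(p ∧ q), (t ∧ ¬p)):
            (t ∧ ¬p): α-rule — add t, ¬p.
            ¬(p ∧ q): β-rule — branch into ¬p  //  ¬q.
              branch 1.1.2.1 (add ¬p):
                ○ open, literals {p=F, q=F, t=T}.
              branch 1.1.2.2 (add ¬q):
                ○ open, literals {p=F, q=F, t=T}.
      branch 1.2 (add ¬(t ∨ r)):
        ¬(t ∨ r): α-rule — add ¬t, ¬r.
        ○ open, literals {r=F, t=F}.
  branch 2 (add (¬q ∧ ¬r)):
    (¬q ∧ ¬r): α-rule — add ¬q, ¬r.
    ○ open, literals {q=F, r=F}.
1 branch closed, 4 open.
Each open branch fixes some atoms; the unmentioned ones are free. Counting distinct full assignments: branch {p=F, q=F, t=T} (r, s) contributes 4 new; branch {p=F, q=F, t=T} (r, s) contributes 0 new; branch {r=F, t=F} (p, q, s) contributes 8 new; branch {q=F, r=F} (p, s, t) contributes 2 new. Total: 14.

14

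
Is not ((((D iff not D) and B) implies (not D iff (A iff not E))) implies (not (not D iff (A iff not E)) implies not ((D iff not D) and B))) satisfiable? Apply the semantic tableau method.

Initial set: {not ((((D iff not D) and B) implies (not D iff (A iff not E))) implies (not (not D iff (A iff not E)) implies not ((D iff not D) and B)))}.
not ((((D iff not D) and B) implies (not D iff (A iff not E))) implies (not (not D iff (A iff not E)) implies not ((D iff not D) and B))): α-rule — add (((D iff not D) and B) implies (not D iff (A iff not E))), not (not (not D iff (A iff not E)) implies not ((D iff not D) and B)).
not (not (not D iff (A iff not E)) implies not ((D iff not D) and B)): α-rule — add not (not D iff (A iff not E)), not not ((D iff not D) and B).
not not ((D iff not D) and B): α-rule — add (D iff not D), B.
(((D iff not D) and B) implies (not D iff (A iff not E))): β-rule — branch into not ((D iff not D) and B)  //  (not D iff (A iff not E)).
  branch 1 (add not ((D iff not D) and B)):
    not (not D iff (A iff not E)): β-rule — branch into not D, not (A iff not E)  //  not not D, (A iff not E).
      branch 1.1 (add not D, not (A iff not E)):
        (D iff not D): β-rule — branch into D, not D  //  not D, not not D.
          branch 1.1.1 (add D, not D):
            × closes — contains both D and not D.
          branch 1.1.2 (add not D, not not D):
            × closes — contains both D and not D.
      branch 1.2 (add not not D, (A iff not E)):
        (D iff not D): β-rule — branch into D, not D  //  not D, not not D.
          branch 1.2.1 (add D, not D):
            × closes — contains both D and not D.
          branch 1.2.2 (add not D, not not D):
            × closes — contains both D and not D.
  branch 2 (add (not D iff (A iff not E))):
    not (not D iff (A iff not E)): β-rule — branch into not D, not (A iff not E)  //  not not D, (A iff not E).
      branch 2.1 (add not D, not (A iff not E)):
        (D iff not D): β-rule — branch into D, not D  //  not D, not not D.
          branch 2.1.1 (add D, not D):
            × closes — contains both D and not D.
          branch 2.1.2 (add not D, not not D):
            × closes — contains both D and not D.
      branch 2.2 (add not not D, (A iff not E)):
        (D iff not D): β-rule — branch into D, not D  //  not D, not not D.
          branch 2.2.1 (add D, not D):
            × closes — contains both D and not D.
          branch 2.2.2 (add not D, not not D):
            × closes — contains both D and not D.
All 8 branches close.
Every branch closed; the formula is unsatisfiable.

Unsatisfiable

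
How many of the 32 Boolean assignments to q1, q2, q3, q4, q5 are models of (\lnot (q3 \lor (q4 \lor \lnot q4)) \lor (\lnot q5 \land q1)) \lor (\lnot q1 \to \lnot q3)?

Initial set: {T ((\lnot (q3 \lor (q4 \lor \lnot q4)) \lor (\lnot q5 \land q1)) \lor (\lnot q1 \to \lnot q3))}.
T ((\lnot (q3 \lor (q4 \lor \lnot q4)) \lor (\lnot q5 \land q1)) \lor (\lnot q1 \to \lnot q3)): β-rule — branch into T (\lnot (q3 \lor (q4 \lor \lnot q4)) \lor (\lnot q5 \land q1))  //  T (\lnot q1 \to \lnot q3).
  branch 1 (add T (\lnot (q3 \lor (q4 \lor \lnot q4)) \lor (\lnot q5 \land q1))):
    T (\lnot (q3 \lor (q4 \lor \lnot q4)) \lor (\lnot q5 \land q1)): β-rule — branch into T \lnot (q3 \lor (q4 \lor \lnot q4))  //  T (\lnot q5 \land q1).
      branch 1.1 (add T \lnot (q3 \lor (q4 \lor \lnot q4))):
        T \lnot (q3 \lor (q4 \lor \lnot q4)): α-rule — add F q3, F (q4 \lor \lnot q4).
        F (q4 \lor \lnot q4): α-rule — add F q4, F \lnot q4.
        × closes — contains both q4 and \lnot q4.
      branch 1.2 (add T (\lnot q5 \land q1)):
        T (\lnot q5 \land q1): α-rule — add T \lnot q5, T q1.
        ○ open, literals {q1=true, q5=false}.
  branch 2 (add T (\lnot q1 \to \lnot q3)):
    T (\lnot q1 \to \lnot q3): β-rule — branch into F \lnot q1  //  T \lnot q3.
      branch 2.1 (add F \lnot q1):
        ○ open, literals {q1=true}.
      branch 2.2 (add T \lnot q3):
        ○ open, literals {q3=false}.
1 branch closed, 3 open.
Each open branch fixes some atoms; the unmentioned ones are free. Counting distinct full assignments: branch {q1=true, q5=false} (q2, q3, q4) contributes 8 new; branch {q1=true} (q2, q3, q4, q5) contributes 8 new; branch {q3=false} (q1, q2, q4, q5) contributes 8 new. Total: 24.

24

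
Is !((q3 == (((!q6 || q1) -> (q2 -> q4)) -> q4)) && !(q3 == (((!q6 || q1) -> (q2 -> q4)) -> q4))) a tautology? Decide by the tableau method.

Valid

Assume the negation and expand:
Initial set: {!!((q3 == (((!q6 || q1) -> (q2 -> q4)) -> q4)) && !(q3 == (((!q6 || q1) -> (q2 -> q4)) -> q4)))}.
!!((q3 == (((!q6 || q1) -> (q2 -> q4)) -> q4)) && !(q3 == (((!q6 || q1) -> (q2 -> q4)) -> q4))): α-rule — add (q3 == (((!q6 || q1) -> (q2 -> q4)) -> q4)), !(q3 == (((!q6 || q1) -> (q2 -> q4)) -> q4)).
(q3 == (((!q6 || q1) -> (q2 -> q4)) -> q4)): β-rule — branch into q3, (((!q6 || q1) -> (q2 -> q4)) -> q4)  //  !q3, !(((!q6 || q1) -> (q2 -> q4)) -> q4).
  branch 1 (add q3, (((!q6 || q1) -> (q2 -> q4)) -> q4)):
    !(q3 == (((!q6 || q1) -> (q2 -> q4)) -> q4)): β-rule — branch into q3, !(((!q6 || q1) -> (q2 -> q4)) -> q4)  //  !q3, (((!q6 || q1) -> (q2 -> q4)) -> q4).
      branch 1.1 (add q3, !(((!q6 || q1) -> (q2 -> q4)) -> q4)):
        !(((!q6 || q1) -> (q2 -> q4)) -> q4): α-rule — add ((!q6 || q1) -> (q2 -> q4)), !q4.
        (((!q6 || q1) -> (q2 -> q4)) -> q4): β-rule — branch into !((!q6 || q1) -> (q2 -> q4))  //  q4.
          branch 1.1.1 (add !((!q6 || q1) -> (q2 -> q4))):
            !((!q6 || q1) -> (q2 -> q4)): α-rule — add (!q6 || q1), !(q2 -> q4).
            !(q2 -> q4): α-rule — add q2, !q4.
            ((!q6 || q1) -> (q2 -> q4)): β-rule — branch into !(!q6 || q1)  //  (q2 -> q4).
              branch 1.1.1.1 (add !(!q6 || q1)):
                !(!q6 || q1): α-rule — add !!q6, !q1.
                (!q6 || q1): β-rule — branch into !q6  //  q1.
                  branch 1.1.1.1.1 (add !q6):
                    × closes — contains both q6 and !q6.
                  branch 1.1.1.1.2 (add q1):
                    × closes — contains both q1 and !q1.
              branch 1.1.1.2 (add (q2 -> q4)):
                (!q6 || q1): β-rule — branch into !q6  //  q1.
                  branch 1.1.1.2.1 (add !q6):
                    (q2 -> q4): β-rule — branch into !q2  //  q4.
                      branch 1.1.1.2.1.1 (add !q2):
                        × closes — contains both q2 and !q2.
                      branch 1.1.1.2.1.2 (add q4):
                        × closes — contains both q4 and !q4.
                  branch 1.1.1.2.2 (add q1):
                    (q2 -> q4): β-rule — branch into !q2  //  q4.
                      branch 1.1.1.2.2.1 (add !q2):
                        × closes — contains both q2 and !q2.
                      branch 1.1.1.2.2.2 (add q4):
                        × closes — contains both q4 and !q4.
          branch 1.1.2 (add q4):
            × closes — contains both q4 and !q4.
      branch 1.2 (add !q3, (((!q6 || q1) -> (q2 -> q4)) -> q4)):
        × closes — contains both q3 and !q3.
  branch 2 (add !q3, !(((!q6 || q1) -> (q2 -> q4)) -> q4)):
    !(((!q6 || q1) -> (q2 -> q4)) -> q4): α-rule — add ((!q6 || q1) -> (q2 -> q4)), !q4.
    !(q3 == (((!q6 || q1) -> (q2 -> q4)) -> q4)): β-rule — branch into q3, !(((!q6 || q1) -> (q2 -> q4)) -> q4)  //  !q3, (((!q6 || q1) -> (q2 -> q4)) -> q4).
      branch 2.1 (add q3, !(((!q6 || q1) -> (q2 -> q4)) -> q4)):
        × closes — contains both q3 and !q3.
      branch 2.2 (add !q3, (((!q6 || q1) -> (q2 -> q4)) -> q4)):
        ((!q6 || q1) -> (q2 -> q4)): β-rule — branch into !(!q6 || q1)  //  (q2 -> q4).
          branch 2.2.1 (add !(!q6 || q1)):
            !(!q6 || q1): α-rule — add !!q6, !q1.
            (((!q6 || q1) -> (q2 -> q4)) -> q4): β-rule — branch into !((!q6 || q1) -> (q2 -> q4))  //  q4.
              branch 2.2.1.1 (add !((!q6 || q1) -> (q2 -> q4))):
                !((!q6 || q1) -> (q2 -> q4)): α-rule — add (!q6 || q1), !(q2 -> q4).
                !(q2 -> q4): α-rule — add q2, !q4.
                (!q6 || q1): β-rule — branch into !q6  //  q1.
                  branch 2.2.1.1.1 (add !q6):
                    × closes — contains both q6 and !q6.
                  branch 2.2.1.1.2 (add q1):
                    × closes — contains both q1 and !q1.
              branch 2.2.1.2 (add q4):
                × closes — contains both q4 and !q4.
          branch 2.2.2 (add (q2 -> q4)):
            (((!q6 || q1) -> (q2 -> q4)) -> q4): β-rule — branch into !((!q6 || q1) -> (q2 -> q4))  //  q4.
              branch 2.2.2.1 (add !((!q6 || q1) -> (q2 -> q4))):
                !((!q6 || q1) -> (q2 -> q4)): α-rule — add (!q6 || q1), !(q2 -> q4).
                !(q2 -> q4): α-rule — add q2, !q4.
                (q2 -> q4): β-rule — branch into !q2  //  q4.
                  branch 2.2.2.1.1 (add !q2):
                    × closes — contains both q2 and !q2.
                  branch 2.2.2.1.2 (add q4):
                    × closes — contains both q4 and !q4.
              branch 2.2.2.2 (add q4):
                × closes — contains both q4 and !q4.
All 15 branches close.
Every branch closed, so the negation is unsatisfiable and the formula is valid.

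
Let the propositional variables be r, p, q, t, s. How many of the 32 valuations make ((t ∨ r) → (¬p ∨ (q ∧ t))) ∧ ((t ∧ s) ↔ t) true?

18

Initial set: {T (((t ∨ r) → (¬p ∨ (q ∧ t))) ∧ ((t ∧ s) ↔ t))}.
T (((t ∨ r) → (¬p ∨ (q ∧ t))) ∧ ((t ∧ s) ↔ t)): α-rule — add T ((t ∨ r) → (¬p ∨ (q ∧ t))), T ((t ∧ s) ↔ t).
T ((t ∨ r) → (¬p ∨ (q ∧ t))): β-rule — branch into F (t ∨ r)  //  T (¬p ∨ (q ∧ t)).
  branch 1 (add F (t ∨ r)):
    F (t ∨ r): α-rule — add F t, F r.
    T ((t ∧ s) ↔ t): β-rule — branch into T (t ∧ s), T t  //  F (t ∧ s), F t.
      branch 1.1 (add T (t ∧ s), T t):
        × closes — contains both t and ¬t.
      branch 1.2 (add F (t ∧ s), F t):
        F (t ∧ s): β-rule — branch into F t  //  F s.
          branch 1.2.1 (add F t):
            ○ open, literals {r=0, t=0}.
          branch 1.2.2 (add F s):
            ○ open, literals {r=0, s=0, t=0}.
  branch 2 (add T (¬p ∨ (q ∧ t))):
    T ((t ∧ s) ↔ t): β-rule — branch into T (t ∧ s), T t  //  F (t ∧ s), F t.
      branch 2.1 (add T (t ∧ s), T t):
        T (t ∧ s): α-rule — add T t, T s.
        T (¬p ∨ (q ∧ t)): β-rule — branch into T ¬p  //  T (q ∧ t).
          branch 2.1.1 (add T ¬p):
            ○ open, literals {p=0, s=1, t=1}.
          branch 2.1.2 (add T (q ∧ t)):
            T (q ∧ t): α-rule — add T q, T t.
            ○ open, literals {q=1, s=1, t=1}.
      branch 2.2 (add F (t ∧ s), F t):
        T (¬p ∨ (q ∧ t)): β-rule — branch into T ¬p  //  T (q ∧ t).
          branch 2.2.1 (add T ¬p):
            F (t ∧ s): β-rule — branch into F t  //  F s.
              branch 2.2.1.1 (add F t):
                ○ open, literals {p=0, t=0}.
              branch 2.2.1.2 (add F s):
                ○ open, literals {p=0, s=0, t=0}.
          branch 2.2.2 (add T (q ∧ t)):
            T (q ∧ t): α-rule — add T q, T t.
            × closes — contains both t and ¬t.
2 branches closed, 6 open.
Each open branch fixes some atoms; the unmentioned ones are free. Counting distinct full assignments: branch {r=0, t=0} (p, q, s) contributes 8 new; branch {r=0, s=0, t=0} (p, q) contributes 0 new; branch {p=0, s=1, t=1} (r, q) contributes 4 new; branch {q=1, s=1, t=1} (r, p) contributes 2 new; branch {p=0, t=0} (r, q, s) contributes 4 new; branch {p=0, s=0, t=0} (r, q) contributes 0 new. Total: 18.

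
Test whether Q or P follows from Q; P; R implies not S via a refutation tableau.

Yes

Initial set: {Q; P; (R implies not S); not (Q or P)}.
not (Q or P): α-rule — add not Q, not P.
× closes — contains both Q and not Q.
All 1 branch closes.
Every branch closed, so the premises entail the conclusion.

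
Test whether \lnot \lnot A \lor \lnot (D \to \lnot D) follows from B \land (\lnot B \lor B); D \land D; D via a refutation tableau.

Yes

Initial set: {(B \land (\lnot B \lor B)); (D \land D); D; \lnot (\lnot \lnot A \lor \lnot (D \to \lnot D))}.
(B \land (\lnot B \lor B)): α-rule — add B, (\lnot B \lor B).
(D \land D): α-rule — add D, D.
\lnot (\lnot \lnot A \lor \lnot (D \to \lnot D)): α-rule — add \lnot \lnot \lnot A, \lnot \lnot (D \to \lnot D).
\lnot \lnot \lnot A: drop double negation, giving \lnot A.
(\lnot B \lor B): β-rule — branch into \lnot B  //  B.
  branch 1 (add \lnot B):
    × closes — contains both B and \lnot B.
  branch 2 (add B):
    \lnot \lnot (D \to \lnot D): β-rule — branch into \lnot D  //  \lnot D.
      branch 2.1 (add \lnot D):
        × closes — contains both D and \lnot D.
      branch 2.2 (add \lnot D):
        × closes — contains both D and \lnot D.
All 3 branches close.
Every branch closed, so the premises entail the conclusion.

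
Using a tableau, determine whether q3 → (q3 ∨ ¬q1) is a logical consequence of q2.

Yes

Initial set: {T q2; F (q3 → (q3 ∨ ¬q1))}.
F (q3 → (q3 ∨ ¬q1)): α-rule — add T q3, F (q3 ∨ ¬q1).
F (q3 ∨ ¬q1): α-rule — add F q3, F ¬q1.
× closes — contains both q3 and ¬q3.
All 1 branch closes.
Every branch closed, so the premises entail the conclusion.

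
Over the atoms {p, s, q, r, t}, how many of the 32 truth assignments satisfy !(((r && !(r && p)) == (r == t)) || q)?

Initial set: {T !(((r && !(r && p)) == (r == t)) || q)}.
T !(((r && !(r && p)) == (r == t)) || q): α-rule — add F ((r && !(r && p)) == (r == t)), F q.
F ((r && !(r && p)) == (r == t)): β-rule — branch into T (r && !(r && p)), F (r == t)  //  F (r && !(r && p)), T (r == t).
  branch 1 (add T (r && !(r && p)), F (r == t)):
    T (r && !(r && p)): α-rule — add T r, T !(r && p).
    F (r == t): β-rule — branch into T r, F t  //  F r, T t.
      branch 1.1 (add T r, F t):
        T !(r && p): β-rule — branch into F r  //  F p.
          branch 1.1.1 (add F r):
            × closes — contains both r and !r.
          branch 1.1.2 (add F p):
            ○ open, literals {p=false, q=false, r=true, t=false}.
      branch 1.2 (add F r, T t):
        × closes — contains both r and !r.
  branch 2 (add F (r && !(r && p)), T (r == t)):
    F (r && !(r && p)): β-rule — branch into F r  //  F !(r && p).
      branch 2.1 (add F r):
        T (r == t): β-rule — branch into T r, T t  //  F r, F t.
          branch 2.1.1 (add T r, T t):
            × closes — contains both r and !r.
          branch 2.1.2 (add F r, F t):
            ○ open, literals {q=false, r=false, t=false}.
      branch 2.2 (add F !(r && p)):
        F !(r && p): α-rule — add T r, T p.
        T (r == t): β-rule — branch into T r, T t  //  F r, F t.
          branch 2.2.1 (add T r, T t):
            ○ open, literals {p=true, q=false, r=true, t=true}.
          branch 2.2.2 (add F r, F t):
            × closes — contains both r and !r.
4 branches closed, 3 open.
Each open branch fixes some atoms; the unmentioned ones are free. Counting distinct full assignments: branch {p=false, q=false, r=true, t=false} (s) contributes 2 new; branch {q=false, r=false, t=false} (p, s) contributes 4 new; branch {p=true, q=false, r=true, t=true} (s) contributes 2 new. Total: 8.

8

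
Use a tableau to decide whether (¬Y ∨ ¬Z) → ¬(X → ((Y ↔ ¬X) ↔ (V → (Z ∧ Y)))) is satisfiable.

Initial set: {((¬Y ∨ ¬Z) → ¬(X → ((Y ↔ ¬X) ↔ (V → (Z ∧ Y)))))}.
((¬Y ∨ ¬Z) → ¬(X → ((Y ↔ ¬X) ↔ (V → (Z ∧ Y))))): β-rule — branch into ¬(¬Y ∨ ¬Z)  //  ¬(X → ((Y ↔ ¬X) ↔ (V → (Z ∧ Y)))).
  branch 1 (add ¬(¬Y ∨ ¬Z)):
    ¬(¬Y ∨ ¬Z): α-rule — add ¬¬Y, ¬¬Z.
    ○ open, literals {Y=T, Z=T}.
  branch 2 (add ¬(X → ((Y ↔ ¬X) ↔ (V → (Z ∧ Y))))):
    ¬(X → ((Y ↔ ¬X) ↔ (V → (Z ∧ Y)))): α-rule — add X, ¬((Y ↔ ¬X) ↔ (V → (Z ∧ Y))).
    ¬((Y ↔ ¬X) ↔ (V → (Z ∧ Y))): β-rule — branch into (Y ↔ ¬X), ¬(V → (Z ∧ Y))  //  ¬(Y ↔ ¬X), (V → (Z ∧ Y)).
      branch 2.1 (add (Y ↔ ¬X), ¬(V → (Z ∧ Y))):
        ¬(V → (Z ∧ Y)): α-rule — add V, ¬(Z ∧ Y).
        (Y ↔ ¬X): β-rule — branch into Y, ¬X  //  ¬Y, ¬¬X.
          branch 2.1.1 (add Y, ¬X):
            × closes — contains both X and ¬X.
          branch 2.1.2 (add ¬Y, ¬¬X):
            ¬(Z ∧ Y): β-rule — branch into ¬Z  //  ¬Y.
              branch 2.1.2.1 (add ¬Z):
                ○ open, literals {V=T, X=T, Y=F, Z=F}.
              branch 2.1.2.2 (add ¬Y):
                ○ open, literals {V=T, X=T, Y=F}.
      branch 2.2 (add ¬(Y ↔ ¬X), (V → (Z ∧ Y))):
        ¬(Y ↔ ¬X): β-rule — branch into Y, ¬¬X  //  ¬Y, ¬X.
          branch 2.2.1 (add Y, ¬¬X):
            (V → (Z ∧ Y)): β-rule — branch into ¬V  //  (Z ∧ Y).
              branch 2.2.1.1 (add ¬V):
                ○ open, literals {V=F, X=T, Y=T}.
              branch 2.2.1.2 (add (Z ∧ Y)):
                (Z ∧ Y): α-rule — add Z, Y.
                ○ open, literals {X=T, Y=T, Z=T}.
          branch 2.2.2 (add ¬Y, ¬X):
            × closes — contains both X and ¬X.
2 branches closed, 5 open.
An open branch gives a satisfying assignment: Y=T, Z=T.

Satisfiable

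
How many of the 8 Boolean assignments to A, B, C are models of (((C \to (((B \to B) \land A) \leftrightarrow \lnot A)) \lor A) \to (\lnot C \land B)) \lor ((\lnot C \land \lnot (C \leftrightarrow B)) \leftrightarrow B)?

7

Initial set: {((((C \to (((B \to B) \land A) \leftrightarrow \lnot A)) \lor A) \to (\lnot C \land B)) \lor ((\lnot C \land \lnot (C \leftrightarrow B)) \leftrightarrow B))}.
((((C \to (((B \to B) \land A) \leftrightarrow \lnot A)) \lor A) \to (\lnot C \land B)) \lor ((\lnot C \land \lnot (C \leftrightarrow B)) \leftrightarrow B)): β-rule — branch into (((C \to (((B \to B) \land A) \leftrightarrow \lnot A)) \lor A) \to (\lnot C \land B))  //  ((\lnot C \land \lnot (C \leftrightarrow B)) \leftrightarrow B).
  branch 1 (add (((C \to (((B \to B) \land A) \leftrightarrow \lnot A)) \lor A) \to (\lnot C \land B))):
    (((C \to (((B \to B) \land A) \leftrightarrow \lnot A)) \lor A) \to (\lnot C \land B)): β-rule — branch into \lnot ((C \to (((B \to B) \land A) \leftrightarrow \lnot A)) \lor A)  //  (\lnot C \land B).
      branch 1.1 (add \lnot ((C \to (((B \to B) \land A) \leftrightarrow \lnot A)) \lor A)):
        \lnot ((C \to (((B \to B) \land A) \leftrightarrow \lnot A)) \lor A): α-rule — add \lnot (C \to (((B \to B) \land A) \leftrightarrow \lnot A)), \lnot A.
        \lnot (C \to (((B \to B) \land A) \leftrightarrow \lnot A)): α-rule — add C, \lnot (((B \to B) \land A) \leftrightarrow \lnot A).
        \lnot (((B \to B) \land A) \leftrightarrow \lnot A): β-rule — branch into ((B \to B) \land A), \lnot \lnot A  //  \lnot ((B \to B) \land A), \lnot A.
          branch 1.1.1 (add ((B \to B) \land A), \lnot \lnot A):
            × closes — contains both A and \lnot A.
          branch 1.1.2 (add \lnot ((B \to B) \land A), \lnot A):
            \lnot ((B \to B) \land A): β-rule — branch into \lnot (B \to B)  //  \lnot A.
              branch 1.1.2.1 (add \lnot (B \to B)):
                \lnot (B \to B): α-rule — add B, \lnot B.
                × closes — contains both B and \lnot B.
              branch 1.1.2.2 (add \lnot A):
                ○ open, literals {A=F, C=T}.
      branch 1.2 (add (\lnot C \land B)):
        (\lnot C \land B): α-rule — add \lnot C, B.
        ○ open, literals {B=T, C=F}.
  branch 2 (add ((\lnot C \land \lnot (C \leftrightarrow B)) \leftrightarrow B)):
    ((\lnot C \land \lnot (C \leftrightarrow B)) \leftrightarrow B): β-rule — branch into (\lnot C \land \lnot (C \leftrightarrow B)), B  //  \lnot (\lnot C \land \lnot (C \leftrightarrow B)), \lnot B.
      branch 2.1 (add (\lnot C \land \lnot (C \leftrightarrow B)), B):
        (\lnot C \land \lnot (C \leftrightarrow B)): α-rule — add \lnot C, \lnot (C \leftrightarrow B).
        \lnot (C \leftrightarrow B): β-rule — branch into C, \lnot B  //  \lnot C, B.
          branch 2.1.1 (add C, \lnot B):
            × closes — contains both C and \lnot C.
          branch 2.1.2 (add \lnot C, B):
            ○ open, literals {B=T, C=F}.
      branch 2.2 (add \lnot (\lnot C \land \lnot (C \leftrightarrow B)), \lnot B):
        \lnot (\lnot C \land \lnot (C \leftrightarrow B)): β-rule — branch into \lnot \lnot C  //  \lnot \lnot (C \leftrightarrow B).
          branch 2.2.1 (add \lnot \lnot C):
            ○ open, literals {B=F, C=T}.
          branch 2.2.2 (add \lnot \lnot (C \leftrightarrow B)):
            \lnot \lnot (C \leftrightarrow B): β-rule — branch into C, B  //  \lnot C, \lnot B.
              branch 2.2.2.1 (add C, B):
                × closes — contains both B and \lnot B.
              branch 2.2.2.2 (add \lnot C, \lnot B):
                ○ open, literals {B=F, C=F}.
4 branches closed, 5 open.
Each open branch fixes some atoms; the unmentioned ones are free. Counting distinct full assignments: branch {A=F, C=T} (B) contributes 2 new; branch {B=T, C=F} (A) contributes 2 new; branch {B=T, C=F} (A) contributes 0 new; branch {B=F, C=T} (A) contributes 1 new; branch {B=F, C=F} (A) contributes 2 new. Total: 7.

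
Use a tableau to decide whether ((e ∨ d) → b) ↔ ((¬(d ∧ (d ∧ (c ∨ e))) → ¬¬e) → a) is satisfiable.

Initial set: {(((e ∨ d) → b) ↔ ((¬(d ∧ (d ∧ (c ∨ e))) → ¬¬e) → a))}.
(((e ∨ d) → b) ↔ ((¬(d ∧ (d ∧ (c ∨ e))) → ¬¬e) → a)): β-rule — branch into ((e ∨ d) → b), ((¬(d ∧ (d ∧ (c ∨ e))) → ¬¬e) → a)  //  ¬((e ∨ d) → b), ¬((¬(d ∧ (d ∧ (c ∨ e))) → ¬¬e) → a).
  branch 1 (add ((e ∨ d) → b), ((¬(d ∧ (d ∧ (c ∨ e))) → ¬¬e) → a)):
    ((e ∨ d) → b): β-rule — branch into ¬(e ∨ d)  //  b.
      branch 1.1 (add ¬(e ∨ d)):
        ¬(e ∨ d): α-rule — add ¬e, ¬d.
        ((¬(d ∧ (d ∧ (c ∨ e))) → ¬¬e) → a): β-rule — branch into ¬(¬(d ∧ (d ∧ (c ∨ e))) → ¬¬e)  //  a.
          branch 1.1.1 (add ¬(¬(d ∧ (d ∧ (c ∨ e))) → ¬¬e)):
            ¬(¬(d ∧ (d ∧ (c ∨ e))) → ¬¬e): α-rule — add ¬(d ∧ (d ∧ (c ∨ e))), ¬¬¬e.
            ¬¬¬e: drop double negation, giving ¬e.
            ¬(d ∧ (d ∧ (c ∨ e))): β-rule — branch into ¬d  //  ¬(d ∧ (c ∨ e)).
              branch 1.1.1.1 (add ¬d):
                ○ open, literals {d=F, e=F}.
              branch 1.1.1.2 (add ¬(d ∧ (c ∨ e))):
                ¬(d ∧ (c ∨ e)): β-rule — branch into ¬d  //  ¬(c ∨ e).
                  branch 1.1.1.2.1 (add ¬d):
                    ○ open, literals {d=F, e=F}.
                  branch 1.1.1.2.2 (add ¬(c ∨ e)):
                    ¬(c ∨ e): α-rule — add ¬c, ¬e.
                    ○ open, literals {c=F, d=F, e=F}.
          branch 1.1.2 (add a):
            ○ open, literals {a=T, d=F, e=F}.
      branch 1.2 (add b):
        ((¬(d ∧ (d ∧ (c ∨ e))) → ¬¬e) → a): β-rule — branch into ¬(¬(d ∧ (d ∧ (c ∨ e))) → ¬¬e)  //  a.
          branch 1.2.1 (add ¬(¬(d ∧ (d ∧ (c ∨ e))) → ¬¬e)):
            ¬(¬(d ∧ (d ∧ (c ∨ e))) → ¬¬e): α-rule — add ¬(d ∧ (d ∧ (c ∨ e))), ¬¬¬e.
            ¬¬¬e: drop double negation, giving ¬e.
            ¬(d ∧ (d ∧ (c ∨ e))): β-rule — branch into ¬d  //  ¬(d ∧ (c ∨ e)).
              branch 1.2.1.1 (add ¬d):
                ○ open, literals {b=T, d=F, e=F}.
              branch 1.2.1.2 (add ¬(d ∧ (c ∨ e))):
                ¬(d ∧ (c ∨ e)): β-rule — branch into ¬d  //  ¬(c ∨ e).
                  branch 1.2.1.2.1 (add ¬d):
                    ○ open, literals {b=T, d=F, e=F}.
                  branch 1.2.1.2.2 (add ¬(c ∨ e)):
                    ¬(c ∨ e): α-rule — add ¬c, ¬e.
                    ○ open, literals {b=T, c=F, e=F}.
          branch 1.2.2 (add a):
            ○ open, literals {a=T, b=T}.
  branch 2 (add ¬((e ∨ d) → b), ¬((¬(d ∧ (d ∧ (c ∨ e))) → ¬¬e) → a)):
    ¬((e ∨ d) → b): α-rule — add (e ∨ d), ¬b.
    ¬((¬(d ∧ (d ∧ (c ∨ e))) → ¬¬e) → a): α-rule — add (¬(d ∧ (d ∧ (c ∨ e))) → ¬¬e), ¬a.
    (e ∨ d): β-rule — branch into e  //  d.
      branch 2.1 (add e):
        (¬(d ∧ (d ∧ (c ∨ e))) → ¬¬e): β-rule — branch into ¬¬(d ∧ (d ∧ (c ∨ e)))  //  ¬¬e.
          branch 2.1.1 (add ¬¬(d ∧ (d ∧ (c ∨ e)))):
            ¬¬(d ∧ (d ∧ (c ∨ e))): α-rule — add d, (d ∧ (c ∨ e)).
            (d ∧ (c ∨ e)): α-rule — add d, (c ∨ e).
            (c ∨ e): β-rule — branch into c  //  e.
              branch 2.1.1.1 (add c):
                ○ open, literals {a=F, b=F, c=T, d=T, e=T}.
              branch 2.1.1.2 (add e):
                ○ open, literals {a=F, b=F, d=T, e=T}.
          branch 2.1.2 (add ¬¬e):
            ¬¬e: drop double negation, giving e.
            ○ open, literals {a=F, b=F, e=T}.
      branch 2.2 (add d):
        (¬(d ∧ (d ∧ (c ∨ e))) → ¬¬e): β-rule — branch into ¬¬(d ∧ (d ∧ (c ∨ e)))  //  ¬¬e.
          branch 2.2.1 (add ¬¬(d ∧ (d ∧ (c ∨ e)))):
            ¬¬(d ∧ (d ∧ (c ∨ e))): α-rule — add d, (d ∧ (c ∨ e)).
            (d ∧ (c ∨ e)): α-rule — add d, (c ∨ e).
            (c ∨ e): β-rule — branch into c  //  e.
              branch 2.2.1.1 (add c):
                ○ open, literals {a=F, b=F, c=T, d=T}.
              branch 2.2.1.2 (add e):
                ○ open, literals {a=F, b=F, d=T, e=T}.
          branch 2.2.2 (add ¬¬e):
            ¬¬e: drop double negation, giving e.
            ○ open, literals {a=F, b=F, d=T, e=T}.
0 branches closed, 14 open.
An open branch gives a satisfying assignment: d=F, e=F.

Satisfiable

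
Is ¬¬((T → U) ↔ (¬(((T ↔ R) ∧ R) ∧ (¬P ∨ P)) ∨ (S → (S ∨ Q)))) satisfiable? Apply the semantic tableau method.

Satisfiable

Initial set: {T ¬¬((T → U) ↔ (¬(((T ↔ R) ∧ R) ∧ (¬P ∨ P)) ∨ (S → (S ∨ Q))))}.
T ¬¬((T → U) ↔ (¬(((T ↔ R) ∧ R) ∧ (¬P ∨ P)) ∨ (S → (S ∨ Q)))): drop double negation, giving T ((T → U) ↔ (¬(((T ↔ R) ∧ R) ∧ (¬P ∨ P)) ∨ (S → (S ∨ Q)))).
T ((T → U) ↔ (¬(((T ↔ R) ∧ R) ∧ (¬P ∨ P)) ∨ (S → (S ∨ Q)))): β-rule — branch into T (T → U), T (¬(((T ↔ R) ∧ R) ∧ (¬P ∨ P)) ∨ (S → (S ∨ Q)))  //  F (T → U), F (¬(((T ↔ R) ∧ R) ∧ (¬P ∨ P)) ∨ (S → (S ∨ Q))).
  branch 1 (add T (T → U), T (¬(((T ↔ R) ∧ R) ∧ (¬P ∨ P)) ∨ (S → (S ∨ Q)))):
    T (T → U): β-rule — branch into F T  //  T U.
      branch 1.1 (add F T):
        T (¬(((T ↔ R) ∧ R) ∧ (¬P ∨ P)) ∨ (S → (S ∨ Q))): β-rule — branch into T ¬(((T ↔ R) ∧ R) ∧ (¬P ∨ P))  //  T (S → (S ∨ Q)).
          branch 1.1.1 (add T ¬(((T ↔ R) ∧ R) ∧ (¬P ∨ P))):
            T ¬(((T ↔ R) ∧ R) ∧ (¬P ∨ P)): β-rule — branch into F ((T ↔ R) ∧ R)  //  F (¬P ∨ P).
              branch 1.1.1.1 (add F ((T ↔ R) ∧ R)):
                F ((T ↔ R) ∧ R): β-rule — branch into F (T ↔ R)  //  F R.
                  branch 1.1.1.1.1 (add F (T ↔ R)):
                    F (T ↔ R): β-rule — branch into T T, F R  //  F T, T R.
                      branch 1.1.1.1.1.1 (add T T, F R):
                        × closes — contains both T and ¬T.
                      branch 1.1.1.1.1.2 (add F T, T R):
                        ○ open, literals {R=T, T=F}.
                  branch 1.1.1.1.2 (add F R):
                    ○ open, literals {R=F, T=F}.
              branch 1.1.1.2 (add F (¬P ∨ P)):
                F (¬P ∨ P): α-rule — add F ¬P, F P.
                × closes — contains both P and ¬P.
          branch 1.1.2 (add T (S → (S ∨ Q))):
            T (S → (S ∨ Q)): β-rule — branch into F S  //  T (S ∨ Q).
              branch 1.1.2.1 (add F S):
                ○ open, literals {S=F, T=F}.
              branch 1.1.2.2 (add T (S ∨ Q)):
                T (S ∨ Q): β-rule — branch into T S  //  T Q.
                  branch 1.1.2.2.1 (add T S):
                    ○ open, literals {S=T, T=F}.
                  branch 1.1.2.2.2 (add T Q):
                    ○ open, literals {Q=T, T=F}.
      branch 1.2 (add T U):
        T (¬(((T ↔ R) ∧ R) ∧ (¬P ∨ P)) ∨ (S → (S ∨ Q))): β-rule — branch into T ¬(((T ↔ R) ∧ R) ∧ (¬P ∨ P))  //  T (S → (S ∨ Q)).
          branch 1.2.1 (add T ¬(((T ↔ R) ∧ R) ∧ (¬P ∨ P))):
            T ¬(((T ↔ R) ∧ R) ∧ (¬P ∨ P)): β-rule — branch into F ((T ↔ R) ∧ R)  //  F (¬P ∨ P).
              branch 1.2.1.1 (add F ((T ↔ R) ∧ R)):
                F ((T ↔ R) ∧ R): β-rule — branch into F (T ↔ R)  //  F R.
                  branch 1.2.1.1.1 (add F (T ↔ R)):
                    F (T ↔ R): β-rule — branch into T T, F R  //  F T, T R.
                      branch 1.2.1.1.1.1 (add T T, F R):
                        ○ open, literals {R=F, T=T, U=T}.
                      branch 1.2.1.1.1.2 (add F T, T R):
                        ○ open, literals {R=T, T=F, U=T}.
                  branch 1.2.1.1.2 (add F R):
                    ○ open, literals {R=F, U=T}.
              branch 1.2.1.2 (add F (¬P ∨ P)):
                F (¬P ∨ P): α-rule — add F ¬P, F P.
                × closes — contains both P and ¬P.
          branch 1.2.2 (add T (S → (S ∨ Q))):
            T (S → (S ∨ Q)): β-rule — branch into F S  //  T (S ∨ Q).
              branch 1.2.2.1 (add F S):
                ○ open, literals {S=F, U=T}.
              branch 1.2.2.2 (add T (S ∨ Q)):
                T (S ∨ Q): β-rule — branch into T S  //  T Q.
                  branch 1.2.2.2.1 (add T S):
                    ○ open, literals {S=T, U=T}.
                  branch 1.2.2.2.2 (add T Q):
                    ○ open, literals {Q=T, U=T}.
  branch 2 (add F (T → U), F (¬(((T ↔ R) ∧ R) ∧ (¬P ∨ P)) ∨ (S → (S ∨ Q)))):
    F (T → U): α-rule — add T T, F U.
    F (¬(((T ↔ R) ∧ R) ∧ (¬P ∨ P)) ∨ (S → (S ∨ Q))): α-rule — add F ¬(((T ↔ R) ∧ R) ∧ (¬P ∨ P)), F (S → (S ∨ Q)).
    F ¬(((T ↔ R) ∧ R) ∧ (¬P ∨ P)): α-rule — add T ((T ↔ R) ∧ R), T (¬P ∨ P).
    F (S → (S ∨ Q)): α-rule — add T S, F (S ∨ Q).
    T ((T ↔ R) ∧ R): α-rule — add T (T ↔ R), T R.
    F (S ∨ Q): α-rule — add F S, F Q.
    × closes — contains both S and ¬S.
4 branches closed, 11 open.
An open branch gives a satisfying assignment: R=T, T=F.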